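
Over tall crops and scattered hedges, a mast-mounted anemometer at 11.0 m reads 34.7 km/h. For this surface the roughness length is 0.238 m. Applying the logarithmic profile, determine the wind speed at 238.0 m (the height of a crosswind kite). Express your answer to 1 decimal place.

62.5 km/h

Log law: V(z) ∝ ln(z/z₀), so V₂/V₁ = ln(z₂/z₀) / ln(z₁/z₀).
ln(238.0/0.238) = 6.9078, ln(11.0/0.238) = 3.8334
V₂ = 34.7 × 6.9078/3.8334 = 34.7 × 1.8020 = 62.5294 km/h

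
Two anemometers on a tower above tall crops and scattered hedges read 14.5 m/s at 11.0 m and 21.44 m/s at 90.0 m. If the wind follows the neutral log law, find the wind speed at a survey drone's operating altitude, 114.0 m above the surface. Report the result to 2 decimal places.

22.22 m/s

Log law: V ∝ ln(z/z₀). From the pair, with r = V₁/V₂ = 0.67631,
ln z₀ = (ln z₁ − r·ln z₂)/(1 − r) = (2.3979 − 0.67631×4.4998)/0.32369 = -1.9937 → z₀ = 0.1362 m
V₃ = V₁ · ln(z₃/z₀)/ln(z₁/z₀) = 14.5 × 6.7299/4.3916 = 22.2205 m/s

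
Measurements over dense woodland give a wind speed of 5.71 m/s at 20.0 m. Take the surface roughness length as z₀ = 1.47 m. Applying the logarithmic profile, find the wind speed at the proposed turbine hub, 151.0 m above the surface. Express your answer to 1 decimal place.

Log law: V(z) ∝ ln(z/z₀), so V₂/V₁ = ln(z₂/z₀) / ln(z₁/z₀).
ln(151.0/1.47) = 4.6320, ln(20.0/1.47) = 2.6105
V₂ = 5.71 × 4.6320/2.6105 = 5.71 × 1.7744 = 10.1318 m/s

10.1 m/s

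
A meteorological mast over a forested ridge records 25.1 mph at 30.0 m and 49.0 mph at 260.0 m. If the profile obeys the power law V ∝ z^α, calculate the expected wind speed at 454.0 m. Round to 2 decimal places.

58.24 mph

First find α: α = ln(V₂/V₁)/ln(z₂/z₁) = ln(49.0/25.1)/ln(260.0/30.0) = 0.66895/2.15948 = 0.3098
Extrapolate from 260.0 m to 454.0 m: V₃ = 49.0 × (454.0/260.0)^0.3098 = 49.0 × 1.1885 = 58.2354 mph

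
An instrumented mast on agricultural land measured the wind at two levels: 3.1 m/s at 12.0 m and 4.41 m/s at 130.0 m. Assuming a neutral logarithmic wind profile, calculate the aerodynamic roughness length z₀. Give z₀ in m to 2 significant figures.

Log law: V(z) ∝ ln(z/z₀). With r = V₁/V₂ = 3.1/4.41 = 0.70295,
r · ln(z₂/z₀) = ln(z₁/z₀) ⇒ ln z₀ = (ln z₁ − r·ln z₂)/(1 − r)
ln z₀ = (2.48491 − 0.70295×4.86753) / 0.29705 = -3.1534
z₀ = exp(-3.1534) = 0.04271 m

z₀ ≈ 0.043 m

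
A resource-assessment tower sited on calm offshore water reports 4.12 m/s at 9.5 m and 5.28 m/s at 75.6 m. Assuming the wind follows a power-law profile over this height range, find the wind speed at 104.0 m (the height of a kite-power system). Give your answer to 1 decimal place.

5.5 m/s

First find α: α = ln(V₂/V₁)/ln(z₂/z₁) = ln(5.28/4.12)/ln(75.6/9.5) = 0.24807/2.07416 = 0.1196
Extrapolate from 75.6 m to 104.0 m: V₃ = 5.28 × (104.0/75.6)^0.1196 = 5.28 × 1.0389 = 5.4853 m/s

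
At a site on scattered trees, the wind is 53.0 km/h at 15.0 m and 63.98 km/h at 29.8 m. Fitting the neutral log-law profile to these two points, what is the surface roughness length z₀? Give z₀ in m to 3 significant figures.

z₀ ≈ 0.546 m

Log law: V(z) ∝ ln(z/z₀). With r = V₁/V₂ = 53.0/63.98 = 0.82838,
r · ln(z₂/z₀) = ln(z₁/z₀) ⇒ ln z₀ = (ln z₁ − r·ln z₂)/(1 − r)
ln z₀ = (2.70805 − 0.82838×3.39451) / 0.17162 = -0.6055
z₀ = exp(-0.6055) = 0.5458 m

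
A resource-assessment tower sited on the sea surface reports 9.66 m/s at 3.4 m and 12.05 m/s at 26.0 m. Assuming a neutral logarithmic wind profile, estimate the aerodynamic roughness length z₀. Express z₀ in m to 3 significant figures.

Log law: V(z) ∝ ln(z/z₀). With r = V₁/V₂ = 9.66/12.05 = 0.80166,
r · ln(z₂/z₀) = ln(z₁/z₀) ⇒ ln z₀ = (ln z₁ − r·ln z₂)/(1 − r)
ln z₀ = (1.22378 − 0.80166×3.25810) / 0.19834 = -6.9986
z₀ = exp(-6.9986) = 0.0009131 m

z₀ ≈ 0.000913 m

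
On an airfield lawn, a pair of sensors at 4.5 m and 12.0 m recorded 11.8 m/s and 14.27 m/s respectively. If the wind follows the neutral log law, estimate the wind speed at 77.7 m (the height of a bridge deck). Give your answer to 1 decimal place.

Log law: V ∝ ln(z/z₀). From the pair, with r = V₁/V₂ = 0.82691,
ln z₀ = (ln z₁ − r·ln z₂)/(1 − r) = (1.5041 − 0.82691×2.4849)/0.17309 = -3.1817 → z₀ = 0.04152 m
V₃ = V₁ · ln(z₃/z₀)/ln(z₁/z₀) = 11.8 × 7.5345/4.6857 = 18.9740 m/s

19.0 m/s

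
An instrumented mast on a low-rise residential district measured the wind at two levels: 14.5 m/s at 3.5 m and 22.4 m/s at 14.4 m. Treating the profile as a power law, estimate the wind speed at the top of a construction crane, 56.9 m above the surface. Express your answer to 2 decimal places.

34.18 m/s

First find α: α = ln(V₂/V₁)/ln(z₂/z₁) = ln(22.4/14.5)/ln(14.4/3.5) = 0.43491/1.41447 = 0.3075
Extrapolate from 14.4 m to 56.9 m: V₃ = 22.4 × (56.9/14.4)^0.3075 = 22.4 × 1.5258 = 34.1770 m/s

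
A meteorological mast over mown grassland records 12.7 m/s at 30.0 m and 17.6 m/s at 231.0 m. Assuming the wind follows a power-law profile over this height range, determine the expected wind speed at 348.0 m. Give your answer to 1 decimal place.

First find α: α = ln(V₂/V₁)/ln(z₂/z₁) = ln(17.6/12.7)/ln(231.0/30.0) = 0.32630/2.04122 = 0.1599
Extrapolate from 231.0 m to 348.0 m: V₃ = 17.6 × (348.0/231.0)^0.1599 = 17.6 × 1.0677 = 18.7915 m/s

18.8 m/s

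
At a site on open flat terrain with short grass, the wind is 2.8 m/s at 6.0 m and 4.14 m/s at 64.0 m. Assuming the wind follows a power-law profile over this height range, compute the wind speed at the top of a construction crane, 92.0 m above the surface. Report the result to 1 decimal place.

4.4 m/s

First find α: α = ln(V₂/V₁)/ln(z₂/z₁) = ln(4.14/2.8)/ln(64.0/6.0) = 0.39108/2.36712 = 0.1652
Extrapolate from 64.0 m to 92.0 m: V₃ = 4.14 × (92.0/64.0)^0.1652 = 4.14 × 1.0618 = 4.3958 m/s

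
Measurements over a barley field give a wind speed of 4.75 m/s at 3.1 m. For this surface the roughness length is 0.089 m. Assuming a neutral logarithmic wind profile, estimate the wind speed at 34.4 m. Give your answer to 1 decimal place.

Log law: V(z) ∝ ln(z/z₀), so V₂/V₁ = ln(z₂/z₀) / ln(z₁/z₀).
ln(34.4/0.089) = 5.9572, ln(3.1/0.089) = 3.5505
V₂ = 4.75 × 5.9572/3.5505 = 4.75 × 1.6778 = 7.9697 m/s

8.0 m/s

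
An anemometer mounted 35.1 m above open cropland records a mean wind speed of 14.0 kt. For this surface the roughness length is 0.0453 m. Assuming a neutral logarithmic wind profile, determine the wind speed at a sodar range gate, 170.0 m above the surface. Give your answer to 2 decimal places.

17.32 kt

Log law: V(z) ∝ ln(z/z₀), so V₂/V₁ = ln(z₂/z₀) / ln(z₁/z₀).
ln(170.0/0.0453) = 8.2302, ln(35.1/0.0453) = 6.6526
V₂ = 14.0 × 8.2302/6.6526 = 14.0 × 1.2371 = 17.3199 kt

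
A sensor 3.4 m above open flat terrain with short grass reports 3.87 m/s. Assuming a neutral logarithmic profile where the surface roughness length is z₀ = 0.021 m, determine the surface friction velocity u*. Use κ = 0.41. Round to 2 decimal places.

Log law: V(z) = (u*/κ) · ln(z/z₀) ⇒ u* = κ · V / ln(z/z₀)
u* = 0.41 × 3.87 / ln(3.4/0.021) = 0.41 × 3.87 / 5.0870
   = 1.5867 / 5.0870 = 0.3119 m/s

u* ≈ 0.31 m/s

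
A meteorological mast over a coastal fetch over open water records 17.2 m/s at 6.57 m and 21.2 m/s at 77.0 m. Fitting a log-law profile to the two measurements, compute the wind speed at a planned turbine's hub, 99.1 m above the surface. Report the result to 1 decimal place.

21.6 m/s

Log law: V ∝ ln(z/z₀). From the pair, with r = V₁/V₂ = 0.81132,
ln z₀ = (ln z₁ − r·ln z₂)/(1 − r) = (1.8825 − 0.81132×4.3438)/0.18868 = -8.7010 → z₀ = 0.0001664 m
V₃ = V₁ · ln(z₃/z₀)/ln(z₁/z₀) = 17.2 × 13.2972/10.5836 = 21.6101 m/s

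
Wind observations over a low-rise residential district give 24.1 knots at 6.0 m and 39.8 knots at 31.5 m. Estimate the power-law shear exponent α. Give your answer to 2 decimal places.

α ≈ 0.30

Power law: V₂/V₁ = (z₂/z₁)^α ⇒ α = ln(V₂/V₁) / ln(z₂/z₁)
α = ln(39.8/24.1) / ln(31.5/6.0) = ln(1.6515) / ln(5.2500)
  = 0.50166 / 1.65823 = 0.30252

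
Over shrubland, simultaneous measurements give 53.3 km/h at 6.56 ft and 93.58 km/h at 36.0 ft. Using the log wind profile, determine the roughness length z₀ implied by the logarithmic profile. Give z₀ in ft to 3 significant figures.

z₀ ≈ 0.689 ft

Log law: V(z) ∝ ln(z/z₀). With r = V₁/V₂ = 53.3/93.58 = 0.56957,
r · ln(z₂/z₀) = ln(z₁/z₀) ⇒ ln z₀ = (ln z₁ − r·ln z₂)/(1 − r)
ln z₀ = (1.88099 − 0.56957×3.58352) / 0.43043 = -0.3719
z₀ = exp(-0.3719) = 0.6895 ft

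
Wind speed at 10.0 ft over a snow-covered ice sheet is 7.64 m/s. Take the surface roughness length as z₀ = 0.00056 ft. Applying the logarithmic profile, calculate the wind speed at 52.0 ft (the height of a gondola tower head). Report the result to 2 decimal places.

Log law: V(z) ∝ ln(z/z₀), so V₂/V₁ = ln(z₂/z₀) / ln(z₁/z₀).
ln(52.0/0.00056) = 11.4388, ln(10.0/0.00056) = 9.7902
V₂ = 7.64 × 11.4388/9.7902 = 7.64 × 1.1684 = 8.9266 m/s

8.93 m/s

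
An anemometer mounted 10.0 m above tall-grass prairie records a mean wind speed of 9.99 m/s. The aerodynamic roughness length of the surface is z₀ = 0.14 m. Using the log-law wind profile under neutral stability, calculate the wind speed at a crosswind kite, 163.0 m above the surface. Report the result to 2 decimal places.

Log law: V(z) ∝ ln(z/z₀), so V₂/V₁ = ln(z₂/z₀) / ln(z₁/z₀).
ln(163.0/0.14) = 7.0599, ln(10.0/0.14) = 4.2687
V₂ = 9.99 × 7.0599/4.2687 = 9.99 × 1.6539 = 16.5221 m/s

16.52 m/s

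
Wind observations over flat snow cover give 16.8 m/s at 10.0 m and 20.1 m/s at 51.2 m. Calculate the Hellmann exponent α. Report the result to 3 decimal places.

α ≈ 0.110

Power law: V₂/V₁ = (z₂/z₁)^α ⇒ α = ln(V₂/V₁) / ln(z₂/z₁)
α = ln(20.1/16.8) / ln(51.2/10.0) = ln(1.1964) / ln(5.1200)
  = 0.17934 / 1.63315 = 0.10981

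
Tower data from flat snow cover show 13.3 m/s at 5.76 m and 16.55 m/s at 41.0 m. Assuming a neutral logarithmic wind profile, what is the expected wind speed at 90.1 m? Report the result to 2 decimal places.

Log law: V ∝ ln(z/z₀). From the pair, with r = V₁/V₂ = 0.80363,
ln z₀ = (ln z₁ − r·ln z₂)/(1 − r) = (1.7509 − 0.80363×3.7136)/0.19637 = -6.2808 → z₀ = 0.001872 m
V₃ = V₁ · ln(z₃/z₀)/ln(z₁/z₀) = 13.3 × 10.7817/8.0317 = 17.8538 m/s

17.85 m/s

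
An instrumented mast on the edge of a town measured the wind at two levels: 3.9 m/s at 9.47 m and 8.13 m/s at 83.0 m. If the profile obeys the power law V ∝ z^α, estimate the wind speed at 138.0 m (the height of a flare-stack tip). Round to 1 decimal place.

First find α: α = ln(V₂/V₁)/ln(z₂/z₁) = ln(8.13/3.9)/ln(83.0/9.47) = 0.73458/2.17071 = 0.3384
Extrapolate from 83.0 m to 138.0 m: V₃ = 8.13 × (138.0/83.0)^0.3384 = 8.13 × 1.1877 = 9.6563 m/s

9.7 m/s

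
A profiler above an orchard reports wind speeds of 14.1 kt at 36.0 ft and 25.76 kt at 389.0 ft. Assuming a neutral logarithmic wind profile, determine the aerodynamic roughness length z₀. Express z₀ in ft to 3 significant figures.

z₀ ≈ 2.02 ft

Log law: V(z) ∝ ln(z/z₀). With r = V₁/V₂ = 14.1/25.76 = 0.54736,
r · ln(z₂/z₀) = ln(z₁/z₀) ⇒ ln z₀ = (ln z₁ − r·ln z₂)/(1 − r)
ln z₀ = (3.58352 − 0.54736×5.96358) / 0.45264 = 0.7054
z₀ = exp(0.7054) = 2.025 ft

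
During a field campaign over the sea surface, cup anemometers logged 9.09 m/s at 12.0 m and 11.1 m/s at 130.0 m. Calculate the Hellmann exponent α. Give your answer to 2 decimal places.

α ≈ 0.08

Power law: V₂/V₁ = (z₂/z₁)^α ⇒ α = ln(V₂/V₁) / ln(z₂/z₁)
α = ln(11.1/9.09) / ln(130.0/12.0) = ln(1.2211) / ln(10.8333)
  = 0.19977 / 2.38263 = 0.08384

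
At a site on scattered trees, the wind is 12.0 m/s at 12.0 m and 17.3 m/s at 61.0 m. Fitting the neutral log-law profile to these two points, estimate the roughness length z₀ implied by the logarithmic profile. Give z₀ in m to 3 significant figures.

z₀ ≈ 0.302 m

Log law: V(z) ∝ ln(z/z₀). With r = V₁/V₂ = 12.0/17.3 = 0.69364,
r · ln(z₂/z₀) = ln(z₁/z₀) ⇒ ln z₀ = (ln z₁ − r·ln z₂)/(1 − r)
ln z₀ = (2.48491 − 0.69364×4.11087) / 0.30636 = -1.1965
z₀ = exp(-1.1965) = 0.3022 m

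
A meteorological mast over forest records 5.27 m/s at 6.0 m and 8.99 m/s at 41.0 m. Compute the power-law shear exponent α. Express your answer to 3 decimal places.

Power law: V₂/V₁ = (z₂/z₁)^α ⇒ α = ln(V₂/V₁) / ln(z₂/z₁)
α = ln(8.99/5.27) / ln(41.0/6.0) = ln(1.7059) / ln(6.8333)
  = 0.53408 / 1.92181 = 0.27791

α ≈ 0.278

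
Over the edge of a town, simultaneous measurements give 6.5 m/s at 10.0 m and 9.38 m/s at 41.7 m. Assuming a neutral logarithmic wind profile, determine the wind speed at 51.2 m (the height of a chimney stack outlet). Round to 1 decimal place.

9.8 m/s

Log law: V ∝ ln(z/z₀). From the pair, with r = V₁/V₂ = 0.69296,
ln z₀ = (ln z₁ − r·ln z₂)/(1 − r) = (2.3026 − 0.69296×3.7305)/0.30704 = -0.9201 → z₀ = 0.3985 m
V₃ = V₁ · ln(z₃/z₀)/ln(z₁/z₀) = 6.5 × 4.8559/3.2227 = 9.7940 m/s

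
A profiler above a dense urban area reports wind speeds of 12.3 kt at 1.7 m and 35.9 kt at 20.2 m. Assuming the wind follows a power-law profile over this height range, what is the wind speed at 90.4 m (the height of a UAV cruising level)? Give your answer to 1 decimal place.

First find α: α = ln(V₂/V₁)/ln(z₂/z₁) = ln(35.9/12.3)/ln(20.2/1.7) = 1.07114/2.47505 = 0.4328
Extrapolate from 20.2 m to 90.4 m: V₃ = 35.9 × (90.4/20.2)^0.4328 = 35.9 × 1.9127 = 68.6674 kt

68.7 kt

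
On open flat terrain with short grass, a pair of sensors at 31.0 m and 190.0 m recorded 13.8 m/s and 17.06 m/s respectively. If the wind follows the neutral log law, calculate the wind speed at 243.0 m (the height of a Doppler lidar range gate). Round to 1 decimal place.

17.5 m/s

Log law: V ∝ ln(z/z₀). From the pair, with r = V₁/V₂ = 0.80891,
ln z₀ = (ln z₁ − r·ln z₂)/(1 − r) = (3.4340 − 0.80891×5.2470)/0.19109 = -4.2408 → z₀ = 0.01440 m
V₃ = V₁ · ln(z₃/z₀)/ln(z₁/z₀) = 13.8 × 9.7339/7.6748 = 17.5024 m/s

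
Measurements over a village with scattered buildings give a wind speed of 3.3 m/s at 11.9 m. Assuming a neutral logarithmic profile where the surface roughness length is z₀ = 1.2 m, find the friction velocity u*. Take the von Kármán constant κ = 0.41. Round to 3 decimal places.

Log law: V(z) = (u*/κ) · ln(z/z₀) ⇒ u* = κ · V / ln(z/z₀)
u* = 0.41 × 3.3 / ln(11.9/1.2) = 0.41 × 3.3 / 2.2942
   = 1.3530 / 2.2942 = 0.5897 m/s

u* ≈ 0.590 m/s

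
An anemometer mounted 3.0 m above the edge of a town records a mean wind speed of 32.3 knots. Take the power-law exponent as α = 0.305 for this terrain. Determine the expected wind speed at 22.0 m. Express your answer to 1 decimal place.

59.3 knots

Power-law profile: V₂ = V₁ · (z₂/z₁)^α
V₂ = 32.3 × (22.0/3.0)^0.305 = 32.3 × (7.3333)^0.305
    = 32.3 × 1.8362 = 59.3088 knots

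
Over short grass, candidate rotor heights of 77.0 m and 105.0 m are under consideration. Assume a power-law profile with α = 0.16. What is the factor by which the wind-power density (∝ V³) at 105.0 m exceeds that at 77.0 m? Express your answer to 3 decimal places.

1.161

Speed ratio: V_B/V_A = (z_B/z_A)^α = (105.0/77.0)^0.16 = (1.3636)^0.16 = 1.05088
Power-density ratio: P_B/P_A = (V_B/V_A)³ = (1.05088)³ = 1.16053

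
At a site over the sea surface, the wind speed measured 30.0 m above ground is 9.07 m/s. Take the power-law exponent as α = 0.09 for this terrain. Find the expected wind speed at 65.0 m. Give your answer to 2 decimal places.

9.72 m/s

Power-law profile: V₂ = V₁ · (z₂/z₁)^α
V₂ = 9.07 × (65.0/30.0)^0.09 = 9.07 × (2.1667)^0.09
    = 9.07 × 1.0721 = 9.7236 m/s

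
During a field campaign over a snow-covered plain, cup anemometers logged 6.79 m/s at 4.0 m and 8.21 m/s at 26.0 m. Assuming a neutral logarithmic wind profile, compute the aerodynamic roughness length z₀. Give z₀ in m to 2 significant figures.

z₀ ≈ 0.00052 m

Log law: V(z) ∝ ln(z/z₀). With r = V₁/V₂ = 6.79/8.21 = 0.82704,
r · ln(z₂/z₀) = ln(z₁/z₀) ⇒ ln z₀ = (ln z₁ − r·ln z₂)/(1 − r)
ln z₀ = (1.38629 − 0.82704×3.25810) / 0.17296 = -7.5641
z₀ = exp(-7.5641) = 0.0005188 m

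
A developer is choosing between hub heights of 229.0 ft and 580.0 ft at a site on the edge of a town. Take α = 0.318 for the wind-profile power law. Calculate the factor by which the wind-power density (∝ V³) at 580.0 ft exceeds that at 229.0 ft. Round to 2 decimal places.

2.43

Speed ratio: V_B/V_A = (z_B/z_A)^α = (580.0/229.0)^0.318 = (2.5328)^0.318 = 1.34382
Power-density ratio: P_B/P_A = (V_B/V_A)³ = (1.34382)³ = 2.42676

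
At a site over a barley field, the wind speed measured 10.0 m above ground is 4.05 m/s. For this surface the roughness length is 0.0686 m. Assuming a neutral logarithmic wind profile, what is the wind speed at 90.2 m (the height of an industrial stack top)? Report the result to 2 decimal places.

Log law: V(z) ∝ ln(z/z₀), so V₂/V₁ = ln(z₂/z₀) / ln(z₁/z₀).
ln(90.2/0.0686) = 7.1815, ln(10.0/0.0686) = 4.9820
V₂ = 4.05 × 7.1815/4.9820 = 4.05 × 1.4415 = 5.8380 m/s

5.84 m/s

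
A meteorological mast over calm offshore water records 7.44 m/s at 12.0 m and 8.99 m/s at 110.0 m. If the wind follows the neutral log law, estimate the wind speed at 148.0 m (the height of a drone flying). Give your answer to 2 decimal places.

Log law: V ∝ ln(z/z₀). From the pair, with r = V₁/V₂ = 0.82759,
ln z₀ = (ln z₁ − r·ln z₂)/(1 − r) = (2.4849 − 0.82759×4.7005)/0.17241 = -8.1498 → z₀ = 0.0002888 m
V₃ = V₁ · ln(z₃/z₀)/ln(z₁/z₀) = 7.44 × 13.1471/10.6348 = 9.1976 m/s

9.20 m/s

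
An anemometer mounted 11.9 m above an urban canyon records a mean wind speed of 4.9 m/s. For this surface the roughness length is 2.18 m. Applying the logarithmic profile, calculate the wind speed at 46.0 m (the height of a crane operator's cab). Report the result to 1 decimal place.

8.8 m/s

Log law: V(z) ∝ ln(z/z₀), so V₂/V₁ = ln(z₂/z₀) / ln(z₁/z₀).
ln(46.0/2.18) = 3.0493, ln(11.9/2.18) = 1.6972
V₂ = 4.9 × 3.0493/1.6972 = 4.9 × 1.7967 = 8.8036 m/s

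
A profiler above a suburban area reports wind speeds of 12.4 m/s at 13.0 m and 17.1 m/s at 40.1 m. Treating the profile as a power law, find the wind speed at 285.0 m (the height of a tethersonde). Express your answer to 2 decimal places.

29.92 m/s

First find α: α = ln(V₂/V₁)/ln(z₂/z₁) = ln(17.1/12.4)/ln(40.1/13.0) = 0.32138/1.12643 = 0.2853
Extrapolate from 40.1 m to 285.0 m: V₃ = 17.1 × (285.0/40.1)^0.2853 = 17.1 × 1.7498 = 29.9223 m/s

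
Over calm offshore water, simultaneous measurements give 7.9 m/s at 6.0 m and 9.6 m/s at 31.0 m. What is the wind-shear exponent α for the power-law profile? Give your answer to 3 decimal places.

Power law: V₂/V₁ = (z₂/z₁)^α ⇒ α = ln(V₂/V₁) / ln(z₂/z₁)
α = ln(9.6/7.9) / ln(31.0/6.0) = ln(1.2152) / ln(5.1667)
  = 0.19490 / 1.64223 = 0.11868

α ≈ 0.119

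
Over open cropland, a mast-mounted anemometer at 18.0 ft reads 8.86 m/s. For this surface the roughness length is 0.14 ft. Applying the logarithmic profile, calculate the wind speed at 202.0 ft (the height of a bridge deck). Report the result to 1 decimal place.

Log law: V(z) ∝ ln(z/z₀), so V₂/V₁ = ln(z₂/z₀) / ln(z₁/z₀).
ln(202.0/0.14) = 7.2744, ln(18.0/0.14) = 4.8565
V₂ = 8.86 × 7.2744/4.8565 = 8.86 × 1.4979 = 13.2711 m/s

13.3 m/s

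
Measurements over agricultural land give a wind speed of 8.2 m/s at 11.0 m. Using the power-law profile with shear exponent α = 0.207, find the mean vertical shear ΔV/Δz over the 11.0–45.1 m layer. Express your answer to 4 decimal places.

0.0816 m/s/m

Power law: V₂ = V₁ · (z₂/z₁)^α = 8.2 × (4.1000)^0.207 = 10.9815 m/s
ΔV/Δz = (10.9815 − 8.2)/(45.1 − 11.0) = 2.7815/34.1000 = 0.08157 m/s/m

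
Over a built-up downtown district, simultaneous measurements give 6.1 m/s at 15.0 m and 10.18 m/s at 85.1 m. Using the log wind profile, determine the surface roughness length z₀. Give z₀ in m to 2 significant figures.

z₀ ≈ 1.1 m

Log law: V(z) ∝ ln(z/z₀). With r = V₁/V₂ = 6.1/10.18 = 0.59921,
r · ln(z₂/z₀) = ln(z₁/z₀) ⇒ ln z₀ = (ln z₁ − r·ln z₂)/(1 − r)
ln z₀ = (2.70805 − 0.59921×4.44383) / 0.40079 = 0.1129
z₀ = exp(0.1129) = 1.120 m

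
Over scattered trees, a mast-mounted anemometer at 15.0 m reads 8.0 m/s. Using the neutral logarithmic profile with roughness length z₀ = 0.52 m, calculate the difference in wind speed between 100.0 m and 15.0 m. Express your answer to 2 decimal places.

Log law: V₂ = V₁ · ln(z₂/z₀)/ln(z₁/z₀) = 8.0 × 5.2591/3.3620 = 12.5143 m/s
ΔV = 12.5143 − 8.0 = 4.5143 m/s

4.51 m/s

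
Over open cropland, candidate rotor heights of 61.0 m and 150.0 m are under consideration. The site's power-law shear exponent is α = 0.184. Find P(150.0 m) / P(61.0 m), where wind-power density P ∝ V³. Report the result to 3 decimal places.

1.643

Speed ratio: V_B/V_A = (z_B/z_A)^α = (150.0/61.0)^0.184 = (2.4590)^0.184 = 1.18005
Power-density ratio: P_B/P_A = (V_B/V_A)³ = (1.18005)³ = 1.64324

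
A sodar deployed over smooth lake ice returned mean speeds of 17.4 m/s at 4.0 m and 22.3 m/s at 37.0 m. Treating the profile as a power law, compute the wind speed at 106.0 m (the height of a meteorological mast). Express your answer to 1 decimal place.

25.1 m/s

First find α: α = ln(V₂/V₁)/ln(z₂/z₁) = ln(22.3/17.4)/ln(37.0/4.0) = 0.24812/2.22462 = 0.1115
Extrapolate from 37.0 m to 106.0 m: V₃ = 22.3 × (106.0/37.0)^0.1115 = 22.3 × 1.1246 = 25.0776 m/s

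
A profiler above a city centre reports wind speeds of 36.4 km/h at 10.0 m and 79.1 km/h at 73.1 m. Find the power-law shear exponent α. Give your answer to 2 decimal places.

Power law: V₂/V₁ = (z₂/z₁)^α ⇒ α = ln(V₂/V₁) / ln(z₂/z₁)
α = ln(79.1/36.4) / ln(73.1/10.0) = ln(2.1731) / ln(7.3100)
  = 0.77614 / 1.98924 = 0.39017

α ≈ 0.39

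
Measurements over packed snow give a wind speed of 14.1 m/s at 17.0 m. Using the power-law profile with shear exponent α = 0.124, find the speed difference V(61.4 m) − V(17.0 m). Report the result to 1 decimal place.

2.4 m/s

Power law: V₂ = V₁ · (z₂/z₁)^α = 14.1 × (3.6118)^0.124 = 16.5339 m/s
ΔV = 16.5339 − 14.1 = 2.4339 m/s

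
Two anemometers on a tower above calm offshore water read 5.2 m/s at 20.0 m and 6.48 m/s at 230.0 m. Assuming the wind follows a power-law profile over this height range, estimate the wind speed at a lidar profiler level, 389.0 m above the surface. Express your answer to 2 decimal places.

6.79 m/s

First find α: α = ln(V₂/V₁)/ln(z₂/z₁) = ln(6.48/5.2)/ln(230.0/20.0) = 0.22006/2.44235 = 0.0901
Extrapolate from 230.0 m to 389.0 m: V₃ = 6.48 × (389.0/230.0)^0.0901 = 6.48 × 1.0485 = 6.7942 m/s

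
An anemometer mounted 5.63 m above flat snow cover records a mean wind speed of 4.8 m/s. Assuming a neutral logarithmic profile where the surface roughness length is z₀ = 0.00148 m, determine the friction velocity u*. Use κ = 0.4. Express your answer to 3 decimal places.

u* ≈ 0.233 m/s

Log law: V(z) = (u*/κ) · ln(z/z₀) ⇒ u* = κ · V / ln(z/z₀)
u* = 0.4 × 4.8 / ln(5.63/0.00148) = 0.4 × 4.8 / 8.2438
   = 1.9200 / 8.2438 = 0.2329 m/s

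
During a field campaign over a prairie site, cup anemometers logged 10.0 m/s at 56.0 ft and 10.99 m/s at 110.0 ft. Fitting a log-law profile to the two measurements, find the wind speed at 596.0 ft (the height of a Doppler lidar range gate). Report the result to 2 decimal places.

13.47 m/s

Log law: V ∝ ln(z/z₀). From the pair, with r = V₁/V₂ = 0.90992,
ln z₀ = (ln z₁ − r·ln z₂)/(1 − r) = (4.0254 − 0.90992×4.7005)/0.09008 = -2.7941 → z₀ = 0.06117 ft
V₃ = V₁ · ln(z₃/z₀)/ln(z₁/z₀) = 10.0 × 9.1844/6.8195 = 13.4678 m/s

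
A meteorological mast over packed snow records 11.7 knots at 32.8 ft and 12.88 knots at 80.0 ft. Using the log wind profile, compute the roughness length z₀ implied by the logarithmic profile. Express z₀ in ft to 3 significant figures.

Log law: V(z) ∝ ln(z/z₀). With r = V₁/V₂ = 11.7/12.88 = 0.90839,
r · ln(z₂/z₀) = ln(z₁/z₀) ⇒ ln z₀ = (ln z₁ − r·ln z₂)/(1 − r)
ln z₀ = (3.49043 − 0.90839×4.38203) / 0.09161 = -5.3500
z₀ = exp(-5.3500) = 0.004748 ft

z₀ ≈ 0.00475 ft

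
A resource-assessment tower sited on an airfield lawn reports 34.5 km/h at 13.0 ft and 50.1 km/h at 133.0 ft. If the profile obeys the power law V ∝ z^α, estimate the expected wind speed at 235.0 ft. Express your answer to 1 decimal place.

First find α: α = ln(V₂/V₁)/ln(z₂/z₁) = ln(50.1/34.5)/ln(133.0/13.0) = 0.37306/2.32540 = 0.1604
Extrapolate from 133.0 ft to 235.0 ft: V₃ = 50.1 × (235.0/133.0)^0.1604 = 50.1 × 1.0956 = 54.8907 km/h

54.9 km/h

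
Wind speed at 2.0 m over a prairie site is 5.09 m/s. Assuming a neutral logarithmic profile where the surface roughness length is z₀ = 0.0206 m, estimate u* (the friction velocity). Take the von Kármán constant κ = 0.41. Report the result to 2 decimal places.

u* ≈ 0.46 m/s

Log law: V(z) = (u*/κ) · ln(z/z₀) ⇒ u* = κ · V / ln(z/z₀)
u* = 0.41 × 5.09 / ln(2.0/0.0206) = 0.41 × 5.09 / 4.5756
   = 2.0869 / 4.5756 = 0.4561 m/s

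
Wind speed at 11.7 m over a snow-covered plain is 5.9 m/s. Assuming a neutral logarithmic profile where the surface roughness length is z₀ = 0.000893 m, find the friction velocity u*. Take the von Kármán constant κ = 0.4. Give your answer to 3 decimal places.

u* ≈ 0.249 m/s

Log law: V(z) = (u*/κ) · ln(z/z₀) ⇒ u* = κ · V / ln(z/z₀)
u* = 0.4 × 5.9 / ln(11.7/0.000893) = 0.4 × 5.9 / 9.4805
   = 2.3600 / 9.4805 = 0.2489 m/s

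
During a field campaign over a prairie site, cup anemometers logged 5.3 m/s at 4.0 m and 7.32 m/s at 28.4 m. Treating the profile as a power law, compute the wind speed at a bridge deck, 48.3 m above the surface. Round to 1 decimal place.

First find α: α = ln(V₂/V₁)/ln(z₂/z₁) = ln(7.32/5.3)/ln(28.4/4.0) = 0.32290/1.96009 = 0.1647
Extrapolate from 28.4 m to 48.3 m: V₃ = 7.32 × (48.3/28.4)^0.1647 = 7.32 × 1.0914 = 7.9892 m/s

8.0 m/s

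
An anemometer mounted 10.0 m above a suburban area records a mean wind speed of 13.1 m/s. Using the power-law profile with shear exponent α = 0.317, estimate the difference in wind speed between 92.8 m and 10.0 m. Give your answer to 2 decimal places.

13.45 m/s

Power law: V₂ = V₁ · (z₂/z₁)^α = 13.1 × (9.2800)^0.317 = 26.5451 m/s
ΔV = 26.5451 − 13.1 = 13.4451 m/s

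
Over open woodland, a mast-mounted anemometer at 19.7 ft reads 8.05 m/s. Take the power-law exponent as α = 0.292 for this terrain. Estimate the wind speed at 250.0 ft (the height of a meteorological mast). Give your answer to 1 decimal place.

16.9 m/s

Power-law profile: V₂ = V₁ · (z₂/z₁)^α
V₂ = 8.05 × (250.0/19.7)^0.292 = 8.05 × (12.6904)^0.292
    = 8.05 × 2.1000 = 16.9048 m/s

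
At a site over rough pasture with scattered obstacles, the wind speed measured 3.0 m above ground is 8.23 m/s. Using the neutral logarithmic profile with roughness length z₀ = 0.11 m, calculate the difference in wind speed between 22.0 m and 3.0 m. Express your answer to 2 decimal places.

4.96 m/s

Log law: V₂ = V₁ · ln(z₂/z₀)/ln(z₁/z₀) = 8.23 × 5.2983/3.3059 = 13.1902 m/s
ΔV = 13.1902 − 8.23 = 4.9602 m/s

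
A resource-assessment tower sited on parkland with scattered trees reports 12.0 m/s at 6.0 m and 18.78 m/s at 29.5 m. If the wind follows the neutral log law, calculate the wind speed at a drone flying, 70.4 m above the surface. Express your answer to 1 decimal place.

22.5 m/s

Log law: V ∝ ln(z/z₀). From the pair, with r = V₁/V₂ = 0.63898,
ln z₀ = (ln z₁ − r·ln z₂)/(1 − r) = (1.7918 − 0.63898×3.3844)/0.36102 = -1.0271 → z₀ = 0.3581 m
V₃ = V₁ · ln(z₃/z₀)/ln(z₁/z₀) = 12.0 × 5.2812/2.8188 = 22.4828 m/s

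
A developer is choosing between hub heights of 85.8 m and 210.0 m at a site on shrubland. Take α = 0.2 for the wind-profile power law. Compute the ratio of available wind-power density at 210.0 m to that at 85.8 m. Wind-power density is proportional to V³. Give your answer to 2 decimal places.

Speed ratio: V_B/V_A = (z_B/z_A)^α = (210.0/85.8)^0.2 = (2.4476)^0.2 = 1.19604
Power-density ratio: P_B/P_A = (V_B/V_A)³ = (1.19604)³ = 1.71096

1.71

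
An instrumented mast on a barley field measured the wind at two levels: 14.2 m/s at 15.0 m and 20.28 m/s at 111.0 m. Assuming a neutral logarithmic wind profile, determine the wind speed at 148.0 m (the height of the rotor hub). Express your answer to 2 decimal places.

Log law: V ∝ ln(z/z₀). From the pair, with r = V₁/V₂ = 0.70020,
ln z₀ = (ln z₁ − r·ln z₂)/(1 − r) = (2.7081 − 0.70020×4.7095)/0.29980 = -1.9665 → z₀ = 0.1400 m
V₃ = V₁ · ln(z₃/z₀)/ln(z₁/z₀) = 14.2 × 6.9637/4.6745 = 21.1539 m/s

21.15 m/s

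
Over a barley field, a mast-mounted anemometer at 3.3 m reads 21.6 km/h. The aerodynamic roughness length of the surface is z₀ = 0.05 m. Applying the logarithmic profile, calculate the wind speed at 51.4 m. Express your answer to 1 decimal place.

Log law: V(z) ∝ ln(z/z₀), so V₂/V₁ = ln(z₂/z₀) / ln(z₁/z₀).
ln(51.4/0.05) = 6.9354, ln(3.3/0.05) = 4.1897
V₂ = 21.6 × 6.9354/4.1897 = 21.6 × 1.6554 = 35.7557 km/h

35.8 km/h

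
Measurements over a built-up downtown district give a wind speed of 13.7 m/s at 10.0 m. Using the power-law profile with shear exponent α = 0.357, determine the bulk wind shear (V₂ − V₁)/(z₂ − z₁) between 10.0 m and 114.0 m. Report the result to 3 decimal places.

Power law: V₂ = V₁ · (z₂/z₁)^α = 13.7 × (11.4000)^0.357 = 32.6615 m/s
ΔV/Δz = (32.6615 − 13.7)/(114.0 − 10.0) = 18.9615/104.0000 = 0.18232 m/s/m

0.182 m/s/m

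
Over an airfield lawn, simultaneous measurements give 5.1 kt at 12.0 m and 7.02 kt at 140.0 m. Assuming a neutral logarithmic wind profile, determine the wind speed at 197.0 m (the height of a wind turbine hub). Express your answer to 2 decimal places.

Log law: V ∝ ln(z/z₀). From the pair, with r = V₁/V₂ = 0.72650,
ln z₀ = (ln z₁ − r·ln z₂)/(1 − r) = (2.4849 − 0.72650×4.9416)/0.27350 = -4.0408 → z₀ = 0.01758 m
V₃ = V₁ · ln(z₃/z₀)/ln(z₁/z₀) = 5.1 × 9.3240/6.5257 = 7.2869 kt

7.29 kt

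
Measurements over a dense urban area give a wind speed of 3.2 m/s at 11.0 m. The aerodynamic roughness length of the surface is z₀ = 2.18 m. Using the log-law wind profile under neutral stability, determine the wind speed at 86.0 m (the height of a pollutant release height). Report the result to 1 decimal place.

Log law: V(z) ∝ ln(z/z₀), so V₂/V₁ = ln(z₂/z₀) / ln(z₁/z₀).
ln(86.0/2.18) = 3.6750, ln(11.0/2.18) = 1.6186
V₂ = 3.2 × 3.6750/1.6186 = 3.2 × 2.2705 = 7.2657 m/s

7.3 m/s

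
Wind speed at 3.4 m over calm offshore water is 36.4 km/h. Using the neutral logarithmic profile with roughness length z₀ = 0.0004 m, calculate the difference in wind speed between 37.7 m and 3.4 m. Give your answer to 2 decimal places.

Log law: V₂ = V₁ · ln(z₂/z₀)/ln(z₁/z₀) = 36.4 × 11.4537/9.0478 = 46.0790 km/h
ΔV = 46.0790 − 36.4 = 9.6790 km/h

9.68 km/h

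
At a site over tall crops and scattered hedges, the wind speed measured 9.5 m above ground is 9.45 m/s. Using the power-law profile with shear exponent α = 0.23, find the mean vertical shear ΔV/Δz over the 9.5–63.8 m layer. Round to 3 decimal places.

0.096 m/s/m

Power law: V₂ = V₁ · (z₂/z₁)^α = 9.45 × (6.7158)^0.23 = 14.6441 m/s
ΔV/Δz = (14.6441 − 9.45)/(63.8 − 9.5) = 5.1941/54.3000 = 0.09566 m/s/m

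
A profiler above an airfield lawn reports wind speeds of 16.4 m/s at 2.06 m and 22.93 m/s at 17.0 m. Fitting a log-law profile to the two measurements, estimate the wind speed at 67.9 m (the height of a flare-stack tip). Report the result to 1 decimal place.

27.2 m/s

Log law: V ∝ ln(z/z₀). From the pair, with r = V₁/V₂ = 0.71522,
ln z₀ = (ln z₁ − r·ln z₂)/(1 − r) = (0.7227 − 0.71522×2.8332)/0.28478 = -4.5778 → z₀ = 0.01028 m
V₃ = V₁ · ln(z₃/z₀)/ln(z₁/z₀) = 16.4 × 8.7958/5.3005 = 27.2147 m/s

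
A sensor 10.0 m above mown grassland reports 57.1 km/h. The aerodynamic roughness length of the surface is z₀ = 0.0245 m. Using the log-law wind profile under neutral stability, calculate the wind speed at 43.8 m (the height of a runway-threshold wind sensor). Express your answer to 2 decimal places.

71.13 km/h

Log law: V(z) ∝ ln(z/z₀), so V₂/V₁ = ln(z₂/z₀) / ln(z₁/z₀).
ln(43.8/0.0245) = 7.4887, ln(10.0/0.0245) = 6.0117
V₂ = 57.1 × 7.4887/6.0117 = 57.1 × 1.2457 = 71.1293 km/h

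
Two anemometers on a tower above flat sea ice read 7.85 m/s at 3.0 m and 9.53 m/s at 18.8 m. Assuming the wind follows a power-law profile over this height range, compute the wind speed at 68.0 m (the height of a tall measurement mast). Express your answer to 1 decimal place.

10.9 m/s

First find α: α = ln(V₂/V₁)/ln(z₂/z₁) = ln(9.53/7.85)/ln(18.8/3.0) = 0.19393/1.83524 = 0.1057
Extrapolate from 18.8 m to 68.0 m: V₃ = 9.53 × (68.0/18.8)^0.1057 = 9.53 × 1.1455 = 10.9168 m/s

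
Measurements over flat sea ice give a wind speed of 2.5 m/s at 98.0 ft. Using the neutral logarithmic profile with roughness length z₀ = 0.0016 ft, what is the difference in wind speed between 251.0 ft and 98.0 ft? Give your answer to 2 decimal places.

Log law: V₂ = V₁ · ln(z₂/z₀)/ln(z₁/z₀) = 2.5 × 11.9632/11.0227 = 2.7133 m/s
ΔV = 2.7133 − 2.5 = 0.2133 m/s

0.21 m/s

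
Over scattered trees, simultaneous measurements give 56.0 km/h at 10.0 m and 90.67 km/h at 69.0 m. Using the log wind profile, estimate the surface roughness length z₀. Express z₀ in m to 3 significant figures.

Log law: V(z) ∝ ln(z/z₀). With r = V₁/V₂ = 56.0/90.67 = 0.61762,
r · ln(z₂/z₀) = ln(z₁/z₀) ⇒ ln z₀ = (ln z₁ − r·ln z₂)/(1 − r)
ln z₀ = (2.30259 − 0.61762×4.23411) / 0.38238 = -0.8173
z₀ = exp(-0.8173) = 0.4416 m

z₀ ≈ 0.442 m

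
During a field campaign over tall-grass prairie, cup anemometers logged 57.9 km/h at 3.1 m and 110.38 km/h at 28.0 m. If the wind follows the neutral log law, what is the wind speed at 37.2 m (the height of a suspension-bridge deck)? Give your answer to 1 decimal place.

117.2 km/h

Log law: V ∝ ln(z/z₀). From the pair, with r = V₁/V₂ = 0.52455,
ln z₀ = (ln z₁ − r·ln z₂)/(1 − r) = (1.1314 − 0.52455×3.3322)/0.47545 = -1.2967 → z₀ = 0.2734 m
V₃ = V₁ · ln(z₃/z₀)/ln(z₁/z₀) = 57.9 × 4.9130/2.4281 = 117.1547 km/h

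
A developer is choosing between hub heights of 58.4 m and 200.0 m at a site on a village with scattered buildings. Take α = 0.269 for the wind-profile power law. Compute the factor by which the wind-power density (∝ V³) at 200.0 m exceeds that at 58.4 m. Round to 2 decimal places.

Speed ratio: V_B/V_A = (z_B/z_A)^α = (200.0/58.4)^0.269 = (3.4247)^0.269 = 1.39255
Power-density ratio: P_B/P_A = (V_B/V_A)³ = (1.39255)³ = 2.70045

2.70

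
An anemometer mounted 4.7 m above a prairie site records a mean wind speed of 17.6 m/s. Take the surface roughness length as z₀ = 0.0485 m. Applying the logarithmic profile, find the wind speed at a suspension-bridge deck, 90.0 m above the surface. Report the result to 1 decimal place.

Log law: V(z) ∝ ln(z/z₀), so V₂/V₁ = ln(z₂/z₀) / ln(z₁/z₀).
ln(90.0/0.0485) = 7.5260, ln(4.7/0.0485) = 4.5738
V₂ = 17.6 × 7.5260/4.5738 = 17.6 × 1.6455 = 28.9604 m/s

29.0 m/s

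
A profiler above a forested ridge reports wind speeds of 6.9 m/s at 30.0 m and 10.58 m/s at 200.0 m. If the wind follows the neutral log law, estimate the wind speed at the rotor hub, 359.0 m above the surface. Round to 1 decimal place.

11.7 m/s

Log law: V ∝ ln(z/z₀). From the pair, with r = V₁/V₂ = 0.65217,
ln z₀ = (ln z₁ − r·ln z₂)/(1 − r) = (3.4012 − 0.65217×5.2983)/0.34783 = -0.1559 → z₀ = 0.8556 m
V₃ = V₁ · ln(z₃/z₀)/ln(z₁/z₀) = 6.9 × 6.0392/3.5571 = 11.7148 m/s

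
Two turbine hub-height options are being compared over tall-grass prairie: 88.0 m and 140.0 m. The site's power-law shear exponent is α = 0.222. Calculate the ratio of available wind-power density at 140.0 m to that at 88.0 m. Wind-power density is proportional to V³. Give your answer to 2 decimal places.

1.36

Speed ratio: V_B/V_A = (z_B/z_A)^α = (140.0/88.0)^0.222 = (1.5909)^0.222 = 1.10858
Power-density ratio: P_B/P_A = (V_B/V_A)³ = (1.10858)³ = 1.36237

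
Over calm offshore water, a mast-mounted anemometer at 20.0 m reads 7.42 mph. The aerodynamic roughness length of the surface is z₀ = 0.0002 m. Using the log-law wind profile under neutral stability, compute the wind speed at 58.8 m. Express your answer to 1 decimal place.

Log law: V(z) ∝ ln(z/z₀), so V₂/V₁ = ln(z₂/z₀) / ln(z₁/z₀).
ln(58.8/0.0002) = 12.5913, ln(20.0/0.0002) = 11.5129
V₂ = 7.42 × 12.5913/11.5129 = 7.42 × 1.0937 = 8.1150 mph

8.1 mph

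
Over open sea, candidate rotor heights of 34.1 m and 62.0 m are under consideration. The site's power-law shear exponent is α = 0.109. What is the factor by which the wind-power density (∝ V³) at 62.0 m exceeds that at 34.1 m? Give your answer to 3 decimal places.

Speed ratio: V_B/V_A = (z_B/z_A)^α = (62.0/34.1)^0.109 = (1.8182)^0.109 = 1.06733
Power-density ratio: P_B/P_A = (V_B/V_A)³ = (1.06733)³ = 1.21591

1.216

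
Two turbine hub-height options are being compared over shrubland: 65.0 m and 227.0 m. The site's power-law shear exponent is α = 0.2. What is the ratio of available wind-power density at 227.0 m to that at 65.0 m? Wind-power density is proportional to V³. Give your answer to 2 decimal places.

Speed ratio: V_B/V_A = (z_B/z_A)^α = (227.0/65.0)^0.2 = (3.4923)^0.2 = 1.28417
Power-density ratio: P_B/P_A = (V_B/V_A)³ = (1.28417)³ = 2.11771

2.12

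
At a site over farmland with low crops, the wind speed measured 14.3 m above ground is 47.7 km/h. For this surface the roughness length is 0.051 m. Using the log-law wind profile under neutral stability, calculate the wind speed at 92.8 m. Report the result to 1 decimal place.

63.5 km/h

Log law: V(z) ∝ ln(z/z₀), so V₂/V₁ = ln(z₂/z₀) / ln(z₁/z₀).
ln(92.8/0.051) = 7.5064, ln(14.3/0.051) = 5.6362
V₂ = 47.7 × 7.5064/5.6362 = 47.7 × 1.3318 = 63.5277 km/h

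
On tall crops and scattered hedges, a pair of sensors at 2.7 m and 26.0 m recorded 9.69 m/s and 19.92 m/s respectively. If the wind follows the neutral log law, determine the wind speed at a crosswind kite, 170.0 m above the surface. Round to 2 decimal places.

28.40 m/s

Log law: V ∝ ln(z/z₀). From the pair, with r = V₁/V₂ = 0.48645,
ln z₀ = (ln z₁ − r·ln z₂)/(1 − r) = (0.9933 − 0.48645×3.2581)/0.51355 = -1.1520 → z₀ = 0.3160 m
V₃ = V₁ · ln(z₃/z₀)/ln(z₁/z₀) = 9.69 × 6.2878/2.1453 = 28.4013 m/s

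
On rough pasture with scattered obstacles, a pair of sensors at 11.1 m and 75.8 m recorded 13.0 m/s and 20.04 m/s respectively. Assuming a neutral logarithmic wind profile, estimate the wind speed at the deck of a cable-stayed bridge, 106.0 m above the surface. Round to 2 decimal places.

21.27 m/s

Log law: V ∝ ln(z/z₀). From the pair, with r = V₁/V₂ = 0.64870,
ln z₀ = (ln z₁ − r·ln z₂)/(1 − r) = (2.4069 − 0.64870×4.3281)/0.35130 = -1.1406 → z₀ = 0.3196 m
V₃ = V₁ · ln(z₃/z₀)/ln(z₁/z₀) = 13.0 × 5.8041/3.5476 = 21.2688 m/s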